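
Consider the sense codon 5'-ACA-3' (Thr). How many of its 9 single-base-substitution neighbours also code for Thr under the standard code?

3

Position 1: none → 0 synonymous.
Position 2: none → 0 synonymous.
Position 3: ACU, ACC, ACG → 3 synonymous.
Total: 0 + 0 + 3 = 3.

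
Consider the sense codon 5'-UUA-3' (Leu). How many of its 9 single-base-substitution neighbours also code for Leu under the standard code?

2

Position 1: CUA → 1 synonymous.
Position 2: none → 0 synonymous.
Position 3: UUG → 1 synonymous.
Total: 1 + 0 + 1 = 2.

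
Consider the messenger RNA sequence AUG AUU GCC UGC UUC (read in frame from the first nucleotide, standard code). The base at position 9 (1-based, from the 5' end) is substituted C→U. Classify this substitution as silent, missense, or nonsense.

silent

Position 9 falls in codon 3: GCC → Ala.
After the substitution the codon is GCU → Ala.
Both encode Ala, so the change is synonymous.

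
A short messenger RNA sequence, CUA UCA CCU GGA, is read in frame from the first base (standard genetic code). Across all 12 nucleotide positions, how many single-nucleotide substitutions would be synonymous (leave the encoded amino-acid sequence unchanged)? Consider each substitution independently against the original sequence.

Codon 1 (CUA, Leu): 4 synonymous substitutions.
Codon 2 (UCA, Ser): 3 synonymous substitutions.
Codon 3 (CCU, Pro): 3 synonymous substitutions.
Codon 4 (GGA, Gly): 3 synonymous substitutions.
Total: 4 + 3 + 3 + 3 = 13.

13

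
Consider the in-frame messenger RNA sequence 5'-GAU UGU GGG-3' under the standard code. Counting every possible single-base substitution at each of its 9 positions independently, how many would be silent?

Codon 1 (GAU, Asp): 1 synonymous substitution.
Codon 2 (UGU, Cys): 1 synonymous substitution.
Codon 3 (GGG, Gly): 3 synonymous substitutions.
Total: 1 + 1 + 3 = 5.

5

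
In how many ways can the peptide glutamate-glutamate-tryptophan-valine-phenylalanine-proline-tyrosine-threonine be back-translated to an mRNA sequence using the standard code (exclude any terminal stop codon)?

1024

Glu: 2 codons.
Glu: 2 codons.
Trp: 1 codon.
Val: 4 codons.
Phe: 2 codons.
Pro: 4 codons.
Tyr: 2 codons.
Thr: 4 codons.
2 × 2 × 1 × 4 × 2 × 4 × 2 × 4 = 1024.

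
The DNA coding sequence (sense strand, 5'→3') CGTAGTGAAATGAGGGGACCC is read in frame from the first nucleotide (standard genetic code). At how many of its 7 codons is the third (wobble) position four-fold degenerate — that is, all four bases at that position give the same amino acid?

Codon 1 CGT (Arg): third position 4-fold.
Codon 2 AGT (Ser): third position 2-fold.
Codon 3 GAA (Glu): third position 2-fold.
Codon 4 ATG (Met): third position 1-fold.
Codon 5 AGG (Arg): third position 2-fold.
Codon 6 GGA (Gly): third position 4-fold.
Codon 7 CCC (Pro): third position 4-fold.
Four-fold degenerate third positions: 3.

3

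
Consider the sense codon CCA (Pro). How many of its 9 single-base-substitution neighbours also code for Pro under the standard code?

Position 1: none → 0 synonymous.
Position 2: none → 0 synonymous.
Position 3: CCT, CCC, CCG → 3 synonymous.
Total: 0 + 0 + 3 = 3.

3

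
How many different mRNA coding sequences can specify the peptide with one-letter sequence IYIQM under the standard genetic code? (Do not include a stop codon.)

36

Ile: 3 codons.
Tyr: 2 codons.
Ile: 3 codons.
Gln: 2 codons.
Met: 1 codon.
3 × 2 × 3 × 2 × 1 = 36.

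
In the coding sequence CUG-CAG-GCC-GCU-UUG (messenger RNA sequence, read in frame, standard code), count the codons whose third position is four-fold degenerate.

Codon 1 CUG (Leu): third position 4-fold.
Codon 2 CAG (Gln): third position 2-fold.
Codon 3 GCC (Ala): third position 4-fold.
Codon 4 GCU (Ala): third position 4-fold.
Codon 5 UUG (Leu): third position 2-fold.
Four-fold degenerate third positions: 3.

3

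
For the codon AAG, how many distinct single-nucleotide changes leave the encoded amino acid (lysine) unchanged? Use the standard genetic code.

Position 1: none → 0 synonymous.
Position 2: none → 0 synonymous.
Position 3: AAA → 1 synonymous.
Total: 0 + 0 + 1 = 1.

1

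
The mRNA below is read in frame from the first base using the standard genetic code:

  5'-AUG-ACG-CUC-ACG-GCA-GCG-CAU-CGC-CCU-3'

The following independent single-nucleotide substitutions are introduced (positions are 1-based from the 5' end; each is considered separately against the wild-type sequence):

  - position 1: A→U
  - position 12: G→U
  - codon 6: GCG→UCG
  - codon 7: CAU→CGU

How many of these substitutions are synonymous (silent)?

1

Codon 1: AUG (Met) → UUG (Leu) — missense.
Codon 4: ACG (Thr) → ACU (Thr) — synonymous.
Codon 6: GCG (Ala) → UCG (Ser) — missense.
Codon 7: CAU (His) → CGU (Arg) — missense.
Synonymous: 1 of 4.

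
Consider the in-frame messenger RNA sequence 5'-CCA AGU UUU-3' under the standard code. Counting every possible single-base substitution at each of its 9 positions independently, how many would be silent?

Codon 1 (CCA, Pro): 3 synonymous substitutions.
Codon 2 (AGU, Ser): 1 synonymous substitution.
Codon 3 (UUU, Phe): 1 synonymous substitution.
Total: 3 + 1 + 1 = 5.

5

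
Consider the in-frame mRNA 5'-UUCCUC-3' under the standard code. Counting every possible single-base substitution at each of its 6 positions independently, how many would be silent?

4

Codon 1 (UUC, Phe): 1 synonymous substitution.
Codon 2 (CUC, Leu): 3 synonymous substitutions.
Total: 1 + 3 = 4.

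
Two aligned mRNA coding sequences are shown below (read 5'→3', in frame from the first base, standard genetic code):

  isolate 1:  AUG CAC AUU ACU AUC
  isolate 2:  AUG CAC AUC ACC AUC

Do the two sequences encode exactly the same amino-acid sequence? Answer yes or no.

Codon 1: AUG Met / AUG Met — identical.
Codon 2: CAC His / CAC His — identical.
Codon 3: AUU Ile / AUC Ile — synonymous.
Codon 4: ACU Thr / ACC Thr — synonymous.
Codon 5: AUC Ile / AUC Ile — identical.
Nonsynonymous differences: 0 → same protein.

yes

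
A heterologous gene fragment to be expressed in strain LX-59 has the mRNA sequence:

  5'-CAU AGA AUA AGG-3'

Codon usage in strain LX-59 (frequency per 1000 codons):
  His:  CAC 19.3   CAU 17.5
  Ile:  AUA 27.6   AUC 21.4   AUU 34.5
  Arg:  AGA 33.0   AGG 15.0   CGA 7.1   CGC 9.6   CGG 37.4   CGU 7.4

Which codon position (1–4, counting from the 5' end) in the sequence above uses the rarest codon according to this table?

Codon 1 CAU (His): 17.5 per 1000.
Codon 2 AGA (Arg): 33.0 per 1000.
Codon 3 AUA (Ile): 27.6 per 1000.
Codon 4 AGG (Arg): 15.0 per 1000.
Lowest frequency is 15.0 at codon 4.

4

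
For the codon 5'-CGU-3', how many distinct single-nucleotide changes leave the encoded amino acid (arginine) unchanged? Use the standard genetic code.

3

Position 1: none → 0 synonymous.
Position 2: none → 0 synonymous.
Position 3: CGC, CGA, CGG → 3 synonymous.
Total: 0 + 0 + 3 = 3.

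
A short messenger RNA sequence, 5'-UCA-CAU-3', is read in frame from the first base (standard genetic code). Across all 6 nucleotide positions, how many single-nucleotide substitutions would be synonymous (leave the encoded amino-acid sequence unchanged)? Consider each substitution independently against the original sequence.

4

Codon 1 (UCA, Ser): 3 synonymous substitutions.
Codon 2 (CAU, His): 1 synonymous substitution.
Total: 3 + 1 = 4.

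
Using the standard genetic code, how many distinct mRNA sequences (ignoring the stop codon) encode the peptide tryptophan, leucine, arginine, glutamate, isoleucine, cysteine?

Trp: 1 codon.
Leu: 6 codons.
Arg: 6 codons.
Glu: 2 codons.
Ile: 3 codons.
Cys: 2 codons.
1 × 6 × 6 × 2 × 3 × 2 = 432.

432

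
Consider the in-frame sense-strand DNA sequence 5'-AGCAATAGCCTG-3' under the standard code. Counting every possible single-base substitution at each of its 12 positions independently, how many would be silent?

Codon 1 (AGC, Ser): 1 synonymous substitution.
Codon 2 (AAT, Asn): 1 synonymous substitution.
Codon 3 (AGC, Ser): 1 synonymous substitution.
Codon 4 (CTG, Leu): 4 synonymous substitutions.
Total: 1 + 1 + 1 + 4 = 7.

7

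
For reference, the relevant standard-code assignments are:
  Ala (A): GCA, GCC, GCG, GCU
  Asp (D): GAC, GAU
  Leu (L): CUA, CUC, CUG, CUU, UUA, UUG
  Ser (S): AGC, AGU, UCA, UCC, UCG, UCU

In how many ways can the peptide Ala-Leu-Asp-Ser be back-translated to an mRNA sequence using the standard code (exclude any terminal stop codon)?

288

Ala: 4 codons.
Leu: 6 codons.
Asp: 2 codons.
Ser: 6 codons.
4 × 6 × 2 × 6 = 288.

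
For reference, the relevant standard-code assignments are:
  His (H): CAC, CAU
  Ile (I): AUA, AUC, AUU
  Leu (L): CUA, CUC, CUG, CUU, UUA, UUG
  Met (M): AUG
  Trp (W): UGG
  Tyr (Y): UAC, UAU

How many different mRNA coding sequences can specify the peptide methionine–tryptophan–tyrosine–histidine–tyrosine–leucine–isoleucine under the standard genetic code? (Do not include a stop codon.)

144

Met: 1 codon.
Trp: 1 codon.
Tyr: 2 codons.
His: 2 codons.
Tyr: 2 codons.
Leu: 6 codons.
Ile: 3 codons.
1 × 1 × 2 × 2 × 2 × 6 × 3 = 144.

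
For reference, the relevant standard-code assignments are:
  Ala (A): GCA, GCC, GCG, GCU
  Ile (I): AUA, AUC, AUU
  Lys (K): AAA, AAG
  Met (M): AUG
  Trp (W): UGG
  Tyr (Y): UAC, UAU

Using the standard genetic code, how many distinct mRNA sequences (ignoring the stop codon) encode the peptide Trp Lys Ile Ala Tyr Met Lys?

96

Trp: 1 codon.
Lys: 2 codons.
Ile: 3 codons.
Ala: 4 codons.
Tyr: 2 codons.
Met: 1 codon.
Lys: 2 codons.
1 × 2 × 3 × 4 × 2 × 1 × 2 = 96.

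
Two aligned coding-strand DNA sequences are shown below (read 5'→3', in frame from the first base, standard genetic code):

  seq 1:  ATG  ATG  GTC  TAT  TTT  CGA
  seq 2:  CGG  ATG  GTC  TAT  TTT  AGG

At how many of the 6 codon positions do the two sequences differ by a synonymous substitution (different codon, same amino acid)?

1

Codon 1: ATG Met / CGG Arg — nonsynonymous.
Codon 2: ATG Met / ATG Met — identical.
Codon 3: GTC Val / GTC Val — identical.
Codon 4: TAT Tyr / TAT Tyr — identical.
Codon 5: TTT Phe / TTT Phe — identical.
Codon 6: CGA Arg / AGG Arg — synonymous.
Synonymous differences: 1.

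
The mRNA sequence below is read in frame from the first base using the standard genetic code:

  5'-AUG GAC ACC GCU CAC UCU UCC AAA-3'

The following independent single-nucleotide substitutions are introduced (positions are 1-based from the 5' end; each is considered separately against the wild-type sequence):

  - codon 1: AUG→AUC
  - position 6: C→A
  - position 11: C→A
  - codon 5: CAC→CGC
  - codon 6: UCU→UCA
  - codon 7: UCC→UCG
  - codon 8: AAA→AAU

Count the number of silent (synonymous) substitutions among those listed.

Codon 1: AUG (Met) → AUC (Ile) — missense.
Codon 2: GAC (Asp) → GAA (Glu) — missense.
Codon 4: GCU (Ala) → GAU (Asp) — missense.
Codon 5: CAC (His) → CGC (Arg) — missense.
Codon 6: UCU (Ser) → UCA (Ser) — synonymous.
Codon 7: UCC (Ser) → UCG (Ser) — synonymous.
Codon 8: AAA (Lys) → AAU (Asn) — missense.
Synonymous: 2 of 7.

2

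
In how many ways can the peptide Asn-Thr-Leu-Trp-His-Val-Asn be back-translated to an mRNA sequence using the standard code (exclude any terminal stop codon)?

768

Asn: 2 codons.
Thr: 4 codons.
Leu: 6 codons.
Trp: 1 codon.
His: 2 codons.
Val: 4 codons.
Asn: 2 codons.
2 × 4 × 6 × 1 × 2 × 4 × 2 = 768.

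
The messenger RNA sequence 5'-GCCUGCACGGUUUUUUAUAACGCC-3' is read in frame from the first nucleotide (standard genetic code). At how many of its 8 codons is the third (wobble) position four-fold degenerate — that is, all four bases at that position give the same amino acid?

4

Codon 1 GCC (Ala): third position 4-fold.
Codon 2 UGC (Cys): third position 2-fold.
Codon 3 ACG (Thr): third position 4-fold.
Codon 4 GUU (Val): third position 4-fold.
Codon 5 UUU (Phe): third position 2-fold.
Codon 6 UAU (Tyr): third position 2-fold.
Codon 7 AAC (Asn): third position 2-fold.
Codon 8 GCC (Ala): third position 4-fold.
Four-fold degenerate third positions: 4.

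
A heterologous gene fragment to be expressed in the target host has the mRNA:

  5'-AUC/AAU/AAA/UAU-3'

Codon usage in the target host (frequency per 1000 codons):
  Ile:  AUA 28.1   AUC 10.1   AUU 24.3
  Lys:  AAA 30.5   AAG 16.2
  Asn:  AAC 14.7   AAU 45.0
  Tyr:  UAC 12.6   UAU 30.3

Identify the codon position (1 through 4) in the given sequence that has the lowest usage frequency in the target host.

1

Codon 1 AUC (Ile): 10.1 per 1000.
Codon 2 AAU (Asn): 45.0 per 1000.
Codon 3 AAA (Lys): 30.5 per 1000.
Codon 4 UAU (Tyr): 30.3 per 1000.
Lowest frequency is 10.1 at codon 1.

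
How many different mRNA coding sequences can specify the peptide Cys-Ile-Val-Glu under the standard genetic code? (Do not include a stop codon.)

48

Cys: 2 codons.
Ile: 3 codons.
Val: 4 codons.
Glu: 2 codons.
2 × 3 × 4 × 2 = 48.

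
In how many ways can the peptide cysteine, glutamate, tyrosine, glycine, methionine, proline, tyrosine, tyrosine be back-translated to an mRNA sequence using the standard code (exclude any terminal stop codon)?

Cys: 2 codons.
Glu: 2 codons.
Tyr: 2 codons.
Gly: 4 codons.
Met: 1 codon.
Pro: 4 codons.
Tyr: 2 codons.
Tyr: 2 codons.
2 × 2 × 2 × 4 × 1 × 4 × 2 × 2 = 512.

512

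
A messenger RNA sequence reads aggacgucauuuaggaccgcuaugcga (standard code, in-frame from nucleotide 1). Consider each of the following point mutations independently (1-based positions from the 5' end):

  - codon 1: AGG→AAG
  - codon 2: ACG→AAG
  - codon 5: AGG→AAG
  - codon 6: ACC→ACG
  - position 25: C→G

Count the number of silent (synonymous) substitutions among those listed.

Codon 1: AGG (Arg) → AAG (Lys) — missense.
Codon 2: ACG (Thr) → AAG (Lys) — missense.
Codon 5: AGG (Arg) → AAG (Lys) — missense.
Codon 6: ACC (Thr) → ACG (Thr) — synonymous.
Codon 9: CGA (Arg) → GGA (Gly) — missense.
Synonymous: 1 of 5.

1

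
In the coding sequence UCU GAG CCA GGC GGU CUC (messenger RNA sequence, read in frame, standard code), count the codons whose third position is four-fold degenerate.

Codon 1 UCU (Ser): third position 4-fold.
Codon 2 GAG (Glu): third position 2-fold.
Codon 3 CCA (Pro): third position 4-fold.
Codon 4 GGC (Gly): third position 4-fold.
Codon 5 GGU (Gly): third position 4-fold.
Codon 6 CUC (Leu): third position 4-fold.
Four-fold degenerate third positions: 5.

5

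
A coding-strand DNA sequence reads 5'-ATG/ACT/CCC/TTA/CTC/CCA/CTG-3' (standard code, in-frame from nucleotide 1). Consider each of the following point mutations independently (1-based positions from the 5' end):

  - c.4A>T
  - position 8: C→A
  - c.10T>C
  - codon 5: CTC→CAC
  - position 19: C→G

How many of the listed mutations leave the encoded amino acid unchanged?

1

Codon 2: ACT (Thr) → TCT (Ser) — missense.
Codon 3: CCC (Pro) → CAC (His) — missense.
Codon 4: TTA (Leu) → CTA (Leu) — synonymous.
Codon 5: CTC (Leu) → CAC (His) — missense.
Codon 7: CTG (Leu) → GTG (Val) — missense.
Synonymous: 1 of 5.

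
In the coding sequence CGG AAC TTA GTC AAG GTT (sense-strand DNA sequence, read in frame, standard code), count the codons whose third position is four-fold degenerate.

Codon 1 CGG (Arg): third position 4-fold.
Codon 2 AAC (Asn): third position 2-fold.
Codon 3 TTA (Leu): third position 2-fold.
Codon 4 GTC (Val): third position 4-fold.
Codon 5 AAG (Lys): third position 2-fold.
Codon 6 GTT (Val): third position 4-fold.
Four-fold degenerate third positions: 3.

3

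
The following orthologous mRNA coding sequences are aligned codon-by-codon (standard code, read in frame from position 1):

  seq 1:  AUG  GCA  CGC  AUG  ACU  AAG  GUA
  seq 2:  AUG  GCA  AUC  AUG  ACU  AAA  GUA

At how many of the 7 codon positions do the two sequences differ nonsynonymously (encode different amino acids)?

1

Codon 1: AUG Met / AUG Met — identical.
Codon 2: GCA Ala / GCA Ala — identical.
Codon 3: CGC Arg / AUC Ile — nonsynonymous.
Codon 4: AUG Met / AUG Met — identical.
Codon 5: ACU Thr / ACU Thr — identical.
Codon 6: AAG Lys / AAA Lys — synonymous.
Codon 7: GUA Val / GUA Val — identical.
Nonsynonymous differences: 1.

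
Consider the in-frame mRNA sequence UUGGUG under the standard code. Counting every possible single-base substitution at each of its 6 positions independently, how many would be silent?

Codon 1 (UUG, Leu): 2 synonymous substitutions.
Codon 2 (GUG, Val): 3 synonymous substitutions.
Total: 2 + 3 = 5.

5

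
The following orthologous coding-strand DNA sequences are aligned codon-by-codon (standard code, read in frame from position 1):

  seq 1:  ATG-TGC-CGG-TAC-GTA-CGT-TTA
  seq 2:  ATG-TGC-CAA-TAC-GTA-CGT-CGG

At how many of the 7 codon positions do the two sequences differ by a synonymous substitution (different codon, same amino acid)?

0

Codon 1: ATG Met / ATG Met — identical.
Codon 2: TGC Cys / TGC Cys — identical.
Codon 3: CGG Arg / CAA Gln — nonsynonymous.
Codon 4: TAC Tyr / TAC Tyr — identical.
Codon 5: GTA Val / GTA Val — identical.
Codon 6: CGT Arg / CGT Arg — identical.
Codon 7: TTA Leu / CGG Arg — nonsynonymous.
Synonymous differences: 0.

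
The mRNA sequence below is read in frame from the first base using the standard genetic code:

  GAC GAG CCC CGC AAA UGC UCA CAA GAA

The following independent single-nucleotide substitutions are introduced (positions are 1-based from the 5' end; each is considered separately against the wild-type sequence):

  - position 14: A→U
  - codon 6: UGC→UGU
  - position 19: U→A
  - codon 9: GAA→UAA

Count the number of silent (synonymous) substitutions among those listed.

1

Codon 5: AAA (Lys) → AUA (Ile) — missense.
Codon 6: UGC (Cys) → UGU (Cys) — synonymous.
Codon 7: UCA (Ser) → ACA (Thr) — missense.
Codon 9: GAA (Glu) → UAA (Stop) — nonsense.
Synonymous: 1 of 4.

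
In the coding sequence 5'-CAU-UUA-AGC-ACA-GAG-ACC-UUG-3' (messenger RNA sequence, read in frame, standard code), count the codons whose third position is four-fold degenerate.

Codon 1 CAU (His): third position 2-fold.
Codon 2 UUA (Leu): third position 2-fold.
Codon 3 AGC (Ser): third position 2-fold.
Codon 4 ACA (Thr): third position 4-fold.
Codon 5 GAG (Glu): third position 2-fold.
Codon 6 ACC (Thr): third position 4-fold.
Codon 7 UUG (Leu): third position 2-fold.
Four-fold degenerate third positions: 2.

2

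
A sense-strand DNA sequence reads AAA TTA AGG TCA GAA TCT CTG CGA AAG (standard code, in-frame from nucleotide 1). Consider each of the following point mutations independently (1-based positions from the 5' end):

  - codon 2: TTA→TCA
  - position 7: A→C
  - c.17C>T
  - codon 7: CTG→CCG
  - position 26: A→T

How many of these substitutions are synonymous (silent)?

Codon 2: TTA (Leu) → TCA (Ser) — missense.
Codon 3: AGG (Arg) → CGG (Arg) — synonymous.
Codon 6: TCT (Ser) → TTT (Phe) — missense.
Codon 7: CTG (Leu) → CCG (Pro) — missense.
Codon 9: AAG (Lys) → ATG (Met) — missense.
Synonymous: 1 of 5.

1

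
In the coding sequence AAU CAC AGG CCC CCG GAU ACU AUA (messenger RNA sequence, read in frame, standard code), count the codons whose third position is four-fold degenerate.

Codon 1 AAU (Asn): third position 2-fold.
Codon 2 CAC (His): third position 2-fold.
Codon 3 AGG (Arg): third position 2-fold.
Codon 4 CCC (Pro): third position 4-fold.
Codon 5 CCG (Pro): third position 4-fold.
Codon 6 GAU (Asp): third position 2-fold.
Codon 7 ACU (Thr): third position 4-fold.
Codon 8 AUA (Ile): third position 3-fold.
Four-fold degenerate third positions: 3.

3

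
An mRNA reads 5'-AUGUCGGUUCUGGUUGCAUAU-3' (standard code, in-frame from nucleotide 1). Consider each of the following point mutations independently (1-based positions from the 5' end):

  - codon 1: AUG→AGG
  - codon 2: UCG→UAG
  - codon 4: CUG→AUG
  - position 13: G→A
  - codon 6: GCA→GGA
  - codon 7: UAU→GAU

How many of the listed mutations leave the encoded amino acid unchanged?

0

Codon 1: AUG (Met) → AGG (Arg) — missense.
Codon 2: UCG (Ser) → UAG (Stop) — nonsense.
Codon 4: CUG (Leu) → AUG (Met) — missense.
Codon 5: GUU (Val) → AUU (Ile) — missense.
Codon 6: GCA (Ala) → GGA (Gly) — missense.
Codon 7: UAU (Tyr) → GAU (Asp) — missense.
Synonymous: 0 of 6.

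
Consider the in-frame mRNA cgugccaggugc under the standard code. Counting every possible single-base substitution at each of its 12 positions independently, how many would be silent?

9

Codon 1 (CGU, Arg): 3 synonymous substitutions.
Codon 2 (GCC, Ala): 3 synonymous substitutions.
Codon 3 (AGG, Arg): 2 synonymous substitutions.
Codon 4 (UGC, Cys): 1 synonymous substitution.
Total: 3 + 3 + 2 + 1 = 9.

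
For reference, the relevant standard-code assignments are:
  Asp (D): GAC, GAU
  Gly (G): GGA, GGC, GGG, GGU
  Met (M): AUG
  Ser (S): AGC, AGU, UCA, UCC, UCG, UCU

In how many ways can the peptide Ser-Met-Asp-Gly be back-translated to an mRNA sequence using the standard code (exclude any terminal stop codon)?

Ser: 6 codons.
Met: 1 codon.
Asp: 2 codons.
Gly: 4 codons.
6 × 1 × 2 × 4 = 48.

48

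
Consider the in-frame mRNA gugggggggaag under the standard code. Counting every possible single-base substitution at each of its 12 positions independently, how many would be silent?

Codon 1 (GUG, Val): 3 synonymous substitutions.
Codon 2 (GGG, Gly): 3 synonymous substitutions.
Codon 3 (GGG, Gly): 3 synonymous substitutions.
Codon 4 (AAG, Lys): 1 synonymous substitution.
Total: 3 + 3 + 3 + 1 = 10.

10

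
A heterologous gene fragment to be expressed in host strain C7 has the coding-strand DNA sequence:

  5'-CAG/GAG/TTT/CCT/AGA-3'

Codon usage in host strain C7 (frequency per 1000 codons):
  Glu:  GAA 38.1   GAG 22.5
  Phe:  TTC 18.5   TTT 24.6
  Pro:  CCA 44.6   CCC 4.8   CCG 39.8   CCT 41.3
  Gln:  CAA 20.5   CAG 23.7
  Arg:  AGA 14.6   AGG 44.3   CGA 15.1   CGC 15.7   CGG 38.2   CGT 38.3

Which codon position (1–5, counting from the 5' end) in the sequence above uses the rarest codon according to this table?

Codon 1 CAG (Gln): 23.7 per 1000.
Codon 2 GAG (Glu): 22.5 per 1000.
Codon 3 TTT (Phe): 24.6 per 1000.
Codon 4 CCT (Pro): 41.3 per 1000.
Codon 5 AGA (Arg): 14.6 per 1000.
Lowest frequency is 14.6 at codon 5.

5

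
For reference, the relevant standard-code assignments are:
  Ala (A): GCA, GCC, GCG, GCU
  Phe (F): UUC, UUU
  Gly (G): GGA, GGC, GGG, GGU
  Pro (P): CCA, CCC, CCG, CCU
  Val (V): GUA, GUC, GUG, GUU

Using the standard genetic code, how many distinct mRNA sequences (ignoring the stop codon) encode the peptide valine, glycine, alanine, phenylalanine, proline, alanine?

2048

Val: 4 codons.
Gly: 4 codons.
Ala: 4 codons.
Phe: 2 codons.
Pro: 4 codons.
Ala: 4 codons.
4 × 4 × 4 × 2 × 4 × 4 = 2048.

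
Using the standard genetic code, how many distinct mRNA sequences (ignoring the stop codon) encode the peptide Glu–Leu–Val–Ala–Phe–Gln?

Glu: 2 codons.
Leu: 6 codons.
Val: 4 codons.
Ala: 4 codons.
Phe: 2 codons.
Gln: 2 codons.
2 × 6 × 4 × 4 × 2 × 2 = 768.

768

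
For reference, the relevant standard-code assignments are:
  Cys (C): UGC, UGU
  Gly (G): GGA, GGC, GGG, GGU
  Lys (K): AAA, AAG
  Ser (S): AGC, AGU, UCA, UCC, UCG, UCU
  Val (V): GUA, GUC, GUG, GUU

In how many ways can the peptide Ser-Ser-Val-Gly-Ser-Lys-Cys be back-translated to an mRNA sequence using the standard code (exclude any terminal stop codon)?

13824

Ser: 6 codons.
Ser: 6 codons.
Val: 4 codons.
Gly: 4 codons.
Ser: 6 codons.
Lys: 2 codons.
Cys: 2 codons.
6 × 6 × 4 × 4 × 6 × 2 × 2 = 13824.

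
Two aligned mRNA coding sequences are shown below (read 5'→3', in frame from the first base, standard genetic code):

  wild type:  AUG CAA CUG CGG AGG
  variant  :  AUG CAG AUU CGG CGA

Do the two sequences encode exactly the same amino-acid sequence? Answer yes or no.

no

Codon 1: AUG Met / AUG Met — identical.
Codon 2: CAA Gln / CAG Gln — synonymous.
Codon 3: CUG Leu / AUU Ile — nonsynonymous.
Codon 4: CGG Arg / CGG Arg — identical.
Codon 5: AGG Arg / CGA Arg — synonymous.
Nonsynonymous differences: 1 → different protein.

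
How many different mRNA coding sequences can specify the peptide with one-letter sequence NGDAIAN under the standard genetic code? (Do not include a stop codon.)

1536

Asn: 2 codons.
Gly: 4 codons.
Asp: 2 codons.
Ala: 4 codons.
Ile: 3 codons.
Ala: 4 codons.
Asn: 2 codons.
2 × 4 × 2 × 4 × 3 × 4 × 2 = 1536.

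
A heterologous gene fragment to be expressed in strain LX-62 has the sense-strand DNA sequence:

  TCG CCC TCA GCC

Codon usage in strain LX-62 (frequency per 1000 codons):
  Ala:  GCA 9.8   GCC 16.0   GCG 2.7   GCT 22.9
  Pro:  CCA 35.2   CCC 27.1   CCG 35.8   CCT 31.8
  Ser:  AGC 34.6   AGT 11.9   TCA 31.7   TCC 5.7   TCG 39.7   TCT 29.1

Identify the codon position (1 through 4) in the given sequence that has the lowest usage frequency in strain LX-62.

Codon 1 TCG (Ser): 39.7 per 1000.
Codon 2 CCC (Pro): 27.1 per 1000.
Codon 3 TCA (Ser): 31.7 per 1000.
Codon 4 GCC (Ala): 16.0 per 1000.
Lowest frequency is 16.0 at codon 4.

4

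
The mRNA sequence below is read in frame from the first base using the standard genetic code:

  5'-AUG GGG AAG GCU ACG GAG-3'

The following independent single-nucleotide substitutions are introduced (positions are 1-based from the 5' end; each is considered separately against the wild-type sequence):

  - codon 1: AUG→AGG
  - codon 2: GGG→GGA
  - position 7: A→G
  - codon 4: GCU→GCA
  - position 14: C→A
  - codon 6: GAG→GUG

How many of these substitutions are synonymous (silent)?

Codon 1: AUG (Met) → AGG (Arg) — missense.
Codon 2: GGG (Gly) → GGA (Gly) — synonymous.
Codon 3: AAG (Lys) → GAG (Glu) — missense.
Codon 4: GCU (Ala) → GCA (Ala) — synonymous.
Codon 5: ACG (Thr) → AAG (Lys) — missense.
Codon 6: GAG (Glu) → GUG (Val) — missense.
Synonymous: 2 of 6.

2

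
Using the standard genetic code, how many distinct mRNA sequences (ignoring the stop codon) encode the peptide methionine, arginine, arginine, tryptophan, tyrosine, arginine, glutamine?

Met: 1 codon.
Arg: 6 codons.
Arg: 6 codons.
Trp: 1 codon.
Tyr: 2 codons.
Arg: 6 codons.
Gln: 2 codons.
1 × 6 × 6 × 1 × 2 × 6 × 2 = 864.

864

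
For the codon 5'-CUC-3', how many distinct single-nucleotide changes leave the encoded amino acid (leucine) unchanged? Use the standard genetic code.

3

Position 1: none → 0 synonymous.
Position 2: none → 0 synonymous.
Position 3: CUU, CUA, CUG → 3 synonymous.
Total: 0 + 0 + 3 = 3.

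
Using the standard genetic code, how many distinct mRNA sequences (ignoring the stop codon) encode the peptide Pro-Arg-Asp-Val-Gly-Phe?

1536

Pro: 4 codons.
Arg: 6 codons.
Asp: 2 codons.
Val: 4 codons.
Gly: 4 codons.
Phe: 2 codons.
4 × 6 × 2 × 4 × 4 × 2 = 1536.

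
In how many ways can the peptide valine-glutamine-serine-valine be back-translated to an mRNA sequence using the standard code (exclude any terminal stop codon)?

Val: 4 codons.
Gln: 2 codons.
Ser: 6 codons.
Val: 4 codons.
4 × 2 × 6 × 4 = 192.

192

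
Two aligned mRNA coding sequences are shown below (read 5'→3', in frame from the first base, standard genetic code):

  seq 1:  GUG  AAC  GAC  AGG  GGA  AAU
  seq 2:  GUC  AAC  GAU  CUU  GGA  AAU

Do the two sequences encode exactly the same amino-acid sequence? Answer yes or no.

no

Codon 1: GUG Val / GUC Val — synonymous.
Codon 2: AAC Asn / AAC Asn — identical.
Codon 3: GAC Asp / GAU Asp — synonymous.
Codon 4: AGG Arg / CUU Leu — nonsynonymous.
Codon 5: GGA Gly / GGA Gly — identical.
Codon 6: AAU Asn / AAU Asn — identical.
Nonsynonymous differences: 1 → different protein.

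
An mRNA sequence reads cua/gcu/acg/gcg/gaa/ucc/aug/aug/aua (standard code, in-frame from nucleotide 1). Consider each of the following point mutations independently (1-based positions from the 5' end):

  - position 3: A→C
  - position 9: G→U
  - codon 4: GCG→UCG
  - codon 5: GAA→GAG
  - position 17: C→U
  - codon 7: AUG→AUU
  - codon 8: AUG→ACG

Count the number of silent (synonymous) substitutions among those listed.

3

Codon 1: CUA (Leu) → CUC (Leu) — synonymous.
Codon 3: ACG (Thr) → ACU (Thr) — synonymous.
Codon 4: GCG (Ala) → UCG (Ser) — missense.
Codon 5: GAA (Glu) → GAG (Glu) — synonymous.
Codon 6: UCC (Ser) → UUC (Phe) — missense.
Codon 7: AUG (Met) → AUU (Ile) — missense.
Codon 8: AUG (Met) → ACG (Thr) — missense.
Synonymous: 3 of 7.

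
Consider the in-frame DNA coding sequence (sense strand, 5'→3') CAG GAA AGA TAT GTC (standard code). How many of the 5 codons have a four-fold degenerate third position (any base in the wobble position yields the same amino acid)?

1

Codon 1 CAG (Gln): third position 2-fold.
Codon 2 GAA (Glu): third position 2-fold.
Codon 3 AGA (Arg): third position 2-fold.
Codon 4 TAT (Tyr): third position 2-fold.
Codon 5 GTC (Val): third position 4-fold.
Four-fold degenerate third positions: 1.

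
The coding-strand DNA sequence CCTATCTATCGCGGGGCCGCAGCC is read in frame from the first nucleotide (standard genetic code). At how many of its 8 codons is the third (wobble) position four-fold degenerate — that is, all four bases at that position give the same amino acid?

6

Codon 1 CCT (Pro): third position 4-fold.
Codon 2 ATC (Ile): third position 3-fold.
Codon 3 TAT (Tyr): third position 2-fold.
Codon 4 CGC (Arg): third position 4-fold.
Codon 5 GGG (Gly): third position 4-fold.
Codon 6 GCC (Ala): third position 4-fold.
Codon 7 GCA (Ala): third position 4-fold.
Codon 8 GCC (Ala): third position 4-fold.
Four-fold degenerate third positions: 6.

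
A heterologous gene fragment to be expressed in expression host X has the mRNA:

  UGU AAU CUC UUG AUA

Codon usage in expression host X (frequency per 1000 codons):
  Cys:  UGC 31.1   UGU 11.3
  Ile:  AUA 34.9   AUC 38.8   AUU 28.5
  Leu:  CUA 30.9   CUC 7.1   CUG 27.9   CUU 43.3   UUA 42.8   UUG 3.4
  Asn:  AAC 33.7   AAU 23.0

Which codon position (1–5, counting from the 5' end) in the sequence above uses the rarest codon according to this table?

Codon 1 UGU (Cys): 11.3 per 1000.
Codon 2 AAU (Asn): 23.0 per 1000.
Codon 3 CUC (Leu): 7.1 per 1000.
Codon 4 UUG (Leu): 3.4 per 1000.
Codon 5 AUA (Ile): 34.9 per 1000.
Lowest frequency is 3.4 at codon 4.

4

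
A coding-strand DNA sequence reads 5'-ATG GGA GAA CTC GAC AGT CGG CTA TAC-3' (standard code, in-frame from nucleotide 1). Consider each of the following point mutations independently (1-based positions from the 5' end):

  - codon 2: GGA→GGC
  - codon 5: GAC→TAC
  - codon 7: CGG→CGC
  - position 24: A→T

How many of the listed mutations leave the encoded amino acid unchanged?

3

Codon 2: GGA (Gly) → GGC (Gly) — synonymous.
Codon 5: GAC (Asp) → TAC (Tyr) — missense.
Codon 7: CGG (Arg) → CGC (Arg) — synonymous.
Codon 8: CTA (Leu) → CTT (Leu) — synonymous.
Synonymous: 3 of 4.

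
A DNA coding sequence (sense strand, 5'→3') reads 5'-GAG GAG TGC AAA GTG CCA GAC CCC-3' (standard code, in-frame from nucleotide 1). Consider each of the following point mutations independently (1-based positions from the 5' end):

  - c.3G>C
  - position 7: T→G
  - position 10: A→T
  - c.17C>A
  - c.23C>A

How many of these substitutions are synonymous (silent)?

0

Codon 1: GAG (Glu) → GAC (Asp) — missense.
Codon 3: TGC (Cys) → GGC (Gly) — missense.
Codon 4: AAA (Lys) → TAA (Stop) — nonsense.
Codon 6: CCA (Pro) → CAA (Gln) — missense.
Codon 8: CCC (Pro) → CAC (His) — missense.
Synonymous: 0 of 5.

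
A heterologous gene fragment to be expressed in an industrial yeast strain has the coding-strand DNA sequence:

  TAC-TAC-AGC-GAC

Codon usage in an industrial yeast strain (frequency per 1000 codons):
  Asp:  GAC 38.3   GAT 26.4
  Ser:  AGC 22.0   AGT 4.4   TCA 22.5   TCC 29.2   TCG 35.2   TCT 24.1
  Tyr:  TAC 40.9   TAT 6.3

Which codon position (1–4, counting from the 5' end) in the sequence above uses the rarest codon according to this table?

3

Codon 1 TAC (Tyr): 40.9 per 1000.
Codon 2 TAC (Tyr): 40.9 per 1000.
Codon 3 AGC (Ser): 22.0 per 1000.
Codon 4 GAC (Asp): 38.3 per 1000.
Lowest frequency is 22.0 at codon 3.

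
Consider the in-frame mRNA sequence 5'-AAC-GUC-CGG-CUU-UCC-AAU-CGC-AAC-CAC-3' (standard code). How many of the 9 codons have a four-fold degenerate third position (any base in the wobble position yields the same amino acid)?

5

Codon 1 AAC (Asn): third position 2-fold.
Codon 2 GUC (Val): third position 4-fold.
Codon 3 CGG (Arg): third position 4-fold.
Codon 4 CUU (Leu): third position 4-fold.
Codon 5 UCC (Ser): third position 4-fold.
Codon 6 AAU (Asn): third position 2-fold.
Codon 7 CGC (Arg): third position 4-fold.
Codon 8 AAC (Asn): third position 2-fold.
Codon 9 CAC (His): third position 2-fold.
Four-fold degenerate third positions: 5.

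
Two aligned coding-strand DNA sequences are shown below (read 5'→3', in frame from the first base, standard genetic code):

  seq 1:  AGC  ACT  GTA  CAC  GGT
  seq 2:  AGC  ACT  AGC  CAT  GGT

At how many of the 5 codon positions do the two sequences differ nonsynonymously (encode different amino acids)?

Codon 1: AGC Ser / AGC Ser — identical.
Codon 2: ACT Thr / ACT Thr — identical.
Codon 3: GTA Val / AGC Ser — nonsynonymous.
Codon 4: CAC His / CAT His — synonymous.
Codon 5: GGT Gly / GGT Gly — identical.
Nonsynonymous differences: 1.

1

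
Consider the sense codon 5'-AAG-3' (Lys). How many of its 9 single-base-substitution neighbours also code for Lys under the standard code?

1

Position 1: none → 0 synonymous.
Position 2: none → 0 synonymous.
Position 3: AAA → 1 synonymous.
Total: 0 + 0 + 1 = 1.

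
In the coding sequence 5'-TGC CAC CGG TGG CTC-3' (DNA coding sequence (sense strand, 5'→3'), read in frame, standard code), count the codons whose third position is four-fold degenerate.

Codon 1 TGC (Cys): third position 2-fold.
Codon 2 CAC (His): third position 2-fold.
Codon 3 CGG (Arg): third position 4-fold.
Codon 4 TGG (Trp): third position 1-fold.
Codon 5 CTC (Leu): third position 4-fold.
Four-fold degenerate third positions: 2.

2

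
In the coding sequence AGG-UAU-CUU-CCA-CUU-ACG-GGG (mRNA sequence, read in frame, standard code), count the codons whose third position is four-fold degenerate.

Codon 1 AGG (Arg): third position 2-fold.
Codon 2 UAU (Tyr): third position 2-fold.
Codon 3 CUU (Leu): third position 4-fold.
Codon 4 CCA (Pro): third position 4-fold.
Codon 5 CUU (Leu): third position 4-fold.
Codon 6 ACG (Thr): third position 4-fold.
Codon 7 GGG (Gly): third position 4-fold.
Four-fold degenerate third positions: 5.

5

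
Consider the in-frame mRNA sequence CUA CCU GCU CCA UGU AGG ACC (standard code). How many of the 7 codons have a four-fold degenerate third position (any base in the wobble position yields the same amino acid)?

5

Codon 1 CUA (Leu): third position 4-fold.
Codon 2 CCU (Pro): third position 4-fold.
Codon 3 GCU (Ala): third position 4-fold.
Codon 4 CCA (Pro): third position 4-fold.
Codon 5 UGU (Cys): third position 2-fold.
Codon 6 AGG (Arg): third position 2-fold.
Codon 7 ACC (Thr): third position 4-fold.
Four-fold degenerate third positions: 5.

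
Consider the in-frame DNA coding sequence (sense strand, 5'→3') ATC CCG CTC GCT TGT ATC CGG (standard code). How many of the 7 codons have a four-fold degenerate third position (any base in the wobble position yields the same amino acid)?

4

Codon 1 ATC (Ile): third position 3-fold.
Codon 2 CCG (Pro): third position 4-fold.
Codon 3 CTC (Leu): third position 4-fold.
Codon 4 GCT (Ala): third position 4-fold.
Codon 5 TGT (Cys): third position 2-fold.
Codon 6 ATC (Ile): third position 3-fold.
Codon 7 CGG (Arg): third position 4-fold.
Four-fold degenerate third positions: 4.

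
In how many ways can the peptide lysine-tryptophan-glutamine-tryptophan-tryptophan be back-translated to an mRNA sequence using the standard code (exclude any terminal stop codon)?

Lys: 2 codons.
Trp: 1 codon.
Gln: 2 codons.
Trp: 1 codon.
Trp: 1 codon.
2 × 1 × 2 × 1 × 1 = 4.

4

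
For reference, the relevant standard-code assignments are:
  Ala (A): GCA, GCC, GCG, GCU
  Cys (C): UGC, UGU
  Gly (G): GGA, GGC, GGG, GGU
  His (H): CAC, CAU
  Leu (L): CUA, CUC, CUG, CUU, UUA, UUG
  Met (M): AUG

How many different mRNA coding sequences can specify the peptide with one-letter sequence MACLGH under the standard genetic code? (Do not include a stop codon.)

384

Met: 1 codon.
Ala: 4 codons.
Cys: 2 codons.
Leu: 6 codons.
Gly: 4 codons.
His: 2 codons.
1 × 4 × 2 × 6 × 4 × 2 = 384.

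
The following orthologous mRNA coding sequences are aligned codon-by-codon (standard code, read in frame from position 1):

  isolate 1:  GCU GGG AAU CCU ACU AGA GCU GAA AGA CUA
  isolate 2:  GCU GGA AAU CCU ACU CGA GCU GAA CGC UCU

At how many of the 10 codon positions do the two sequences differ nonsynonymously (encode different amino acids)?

Codon 1: GCU Ala / GCU Ala — identical.
Codon 2: GGG Gly / GGA Gly — synonymous.
Codon 3: AAU Asn / AAU Asn — identical.
Codon 4: CCU Pro / CCU Pro — identical.
Codon 5: ACU Thr / ACU Thr — identical.
Codon 6: AGA Arg / CGA Arg — synonymous.
Codon 7: GCU Ala / GCU Ala — identical.
Codon 8: GAA Glu / GAA Glu — identical.
Codon 9: AGA Arg / CGC Arg — synonymous.
Codon 10: CUA Leu / UCU Ser — nonsynonymous.
Nonsynonymous differences: 1.

1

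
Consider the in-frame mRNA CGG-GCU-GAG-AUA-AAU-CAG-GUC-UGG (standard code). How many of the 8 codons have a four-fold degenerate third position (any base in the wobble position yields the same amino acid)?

3

Codon 1 CGG (Arg): third position 4-fold.
Codon 2 GCU (Ala): third position 4-fold.
Codon 3 GAG (Glu): third position 2-fold.
Codon 4 AUA (Ile): third position 3-fold.
Codon 5 AAU (Asn): third position 2-fold.
Codon 6 CAG (Gln): third position 2-fold.
Codon 7 GUC (Val): third position 4-fold.
Codon 8 UGG (Trp): third position 1-fold.
Four-fold degenerate third positions: 3.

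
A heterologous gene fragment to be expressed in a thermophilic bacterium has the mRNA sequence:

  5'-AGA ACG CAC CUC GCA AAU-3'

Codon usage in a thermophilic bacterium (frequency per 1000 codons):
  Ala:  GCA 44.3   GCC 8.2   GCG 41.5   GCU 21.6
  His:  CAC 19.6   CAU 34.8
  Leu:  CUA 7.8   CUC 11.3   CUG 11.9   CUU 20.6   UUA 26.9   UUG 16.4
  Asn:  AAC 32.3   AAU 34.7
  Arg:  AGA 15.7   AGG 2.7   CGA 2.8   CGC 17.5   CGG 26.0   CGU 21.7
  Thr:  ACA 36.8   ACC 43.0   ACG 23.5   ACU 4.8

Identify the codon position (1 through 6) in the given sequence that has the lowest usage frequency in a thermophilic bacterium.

4

Codon 1 AGA (Arg): 15.7 per 1000.
Codon 2 ACG (Thr): 23.5 per 1000.
Codon 3 CAC (His): 19.6 per 1000.
Codon 4 CUC (Leu): 11.3 per 1000.
Codon 5 GCA (Ala): 44.3 per 1000.
Codon 6 AAU (Asn): 34.7 per 1000.
Lowest frequency is 11.3 at codon 4.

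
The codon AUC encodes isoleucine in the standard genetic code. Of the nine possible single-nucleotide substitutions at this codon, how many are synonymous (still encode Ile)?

2

Position 1: none → 0 synonymous.
Position 2: none → 0 synonymous.
Position 3: AUU, AUA → 2 synonymous.
Total: 0 + 0 + 2 = 2.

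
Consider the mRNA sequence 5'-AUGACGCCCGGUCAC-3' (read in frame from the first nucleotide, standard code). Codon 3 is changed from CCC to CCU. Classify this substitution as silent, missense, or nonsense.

silent

Position 9 falls in codon 3: CCC → Pro.
After the substitution the codon is CCU → Pro.
Both encode Pro, so the change is synonymous.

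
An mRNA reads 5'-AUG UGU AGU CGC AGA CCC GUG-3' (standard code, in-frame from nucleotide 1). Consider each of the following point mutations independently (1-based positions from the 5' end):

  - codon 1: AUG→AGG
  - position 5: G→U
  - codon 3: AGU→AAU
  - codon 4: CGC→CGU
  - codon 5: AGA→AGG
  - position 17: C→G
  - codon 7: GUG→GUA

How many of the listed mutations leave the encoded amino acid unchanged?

Codon 1: AUG (Met) → AGG (Arg) — missense.
Codon 2: UGU (Cys) → UUU (Phe) — missense.
Codon 3: AGU (Ser) → AAU (Asn) — missense.
Codon 4: CGC (Arg) → CGU (Arg) — synonymous.
Codon 5: AGA (Arg) → AGG (Arg) — synonymous.
Codon 6: CCC (Pro) → CGC (Arg) — missense.
Codon 7: GUG (Val) → GUA (Val) — synonymous.
Synonymous: 3 of 7.

3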